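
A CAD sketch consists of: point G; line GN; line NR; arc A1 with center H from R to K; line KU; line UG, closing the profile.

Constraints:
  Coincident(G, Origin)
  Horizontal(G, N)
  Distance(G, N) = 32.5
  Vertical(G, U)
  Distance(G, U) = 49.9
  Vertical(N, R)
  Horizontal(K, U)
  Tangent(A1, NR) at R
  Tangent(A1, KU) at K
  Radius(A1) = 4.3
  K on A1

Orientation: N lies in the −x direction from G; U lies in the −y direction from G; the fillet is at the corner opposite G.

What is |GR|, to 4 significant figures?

56.00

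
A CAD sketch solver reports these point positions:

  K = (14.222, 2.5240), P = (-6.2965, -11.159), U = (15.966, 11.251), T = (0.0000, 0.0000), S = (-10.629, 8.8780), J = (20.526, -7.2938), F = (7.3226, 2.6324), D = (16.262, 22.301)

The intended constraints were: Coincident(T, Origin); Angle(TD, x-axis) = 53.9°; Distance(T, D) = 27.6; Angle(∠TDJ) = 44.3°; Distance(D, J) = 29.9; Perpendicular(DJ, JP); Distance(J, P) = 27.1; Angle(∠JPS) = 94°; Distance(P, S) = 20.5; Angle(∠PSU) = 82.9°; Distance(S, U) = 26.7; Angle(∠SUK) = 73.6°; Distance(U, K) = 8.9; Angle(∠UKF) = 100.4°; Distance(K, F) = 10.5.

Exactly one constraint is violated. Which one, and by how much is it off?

Distance(K, F) = 10.5 — off by 3.60.

T = (0.00, 0.00) ✓; TD at 53.90° ✓; |TD| = 27.60 ✓; ∠TDJ = 44.30° ✓; |DJ| = 29.90 ✓; ∠(DJ, JP) = 90.00° ✓; |JP| = 27.10 ✓; ∠JPS = 94.00° ✓; |PS| = 20.50 ✓; ∠PSU = 82.90° ✓; |SU| = 26.70 ✓; ∠SUK = 73.60° ✓; |UK| = 8.900 ✓; ∠UKF = 100.4° ✓; |KF| = 6.900 ✗.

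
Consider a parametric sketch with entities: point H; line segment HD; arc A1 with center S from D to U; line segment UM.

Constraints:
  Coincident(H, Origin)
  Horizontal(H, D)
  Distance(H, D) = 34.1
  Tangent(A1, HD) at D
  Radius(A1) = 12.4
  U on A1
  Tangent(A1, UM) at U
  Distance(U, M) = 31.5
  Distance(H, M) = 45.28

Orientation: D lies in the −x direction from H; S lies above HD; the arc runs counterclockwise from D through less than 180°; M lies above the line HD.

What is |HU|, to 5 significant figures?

24.281

H is at the origin; HD is horizontal with |HD| = 34.1 and D on the −x side, so D = (-34.100, 0.0000). The tangent condition forces SD to be normal to HD, so S = D + (0, 12.4) = (-34.100, 12.400). Since SU ⟂ UM (tangency), |SM| = √(12.4² + 31.5²) = 33.853 regardless of where U sits on A1. So M lies on both circle(H, 45.28) and circle(S, 33.853); the above-HD intersection is M = (-17.356, 41.822). U is the foot of the tangent from M: U = (-21.825, 10.640).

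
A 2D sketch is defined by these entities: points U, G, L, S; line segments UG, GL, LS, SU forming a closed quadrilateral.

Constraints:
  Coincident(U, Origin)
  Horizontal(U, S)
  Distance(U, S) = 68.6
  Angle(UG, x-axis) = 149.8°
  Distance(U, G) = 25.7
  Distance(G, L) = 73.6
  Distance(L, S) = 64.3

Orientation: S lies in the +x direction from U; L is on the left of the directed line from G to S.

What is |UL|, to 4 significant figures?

67.46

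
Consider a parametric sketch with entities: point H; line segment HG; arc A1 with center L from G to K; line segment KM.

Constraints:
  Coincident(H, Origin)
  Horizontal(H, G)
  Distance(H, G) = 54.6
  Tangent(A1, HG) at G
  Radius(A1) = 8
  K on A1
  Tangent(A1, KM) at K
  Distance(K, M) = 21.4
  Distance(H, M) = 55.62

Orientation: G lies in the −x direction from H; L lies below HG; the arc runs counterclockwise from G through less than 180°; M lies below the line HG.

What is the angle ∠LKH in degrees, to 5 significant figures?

27.485°

H is at the origin; H and G share the same y with |HG| = 54.6 and G on the −x side, so G = (-54.600, 0.0000). Since A1 is tangent to HG there, LG ⟂ HG, so L = G + (0, -8) = (-54.600, -8.0000). Since LK ⟂ KM (tangency), |LM| = √(8.0² + 21.4²) = 22.846 regardless of where K sits on A1. So M lies on both circle(H, 55.62) and circle(L, 22.846); the below-HG intersection is M = (-47.102, -29.581). K is the foot of the tangent from M: K = (-60.759, -13.106).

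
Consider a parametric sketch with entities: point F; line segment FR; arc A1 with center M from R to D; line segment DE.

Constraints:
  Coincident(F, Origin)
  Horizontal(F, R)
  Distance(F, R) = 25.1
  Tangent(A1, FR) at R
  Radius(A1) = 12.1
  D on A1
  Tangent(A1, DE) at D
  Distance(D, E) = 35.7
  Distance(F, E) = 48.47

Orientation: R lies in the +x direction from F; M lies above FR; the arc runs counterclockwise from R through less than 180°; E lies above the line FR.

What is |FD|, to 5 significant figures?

39.692

F is at the origin; F and R share the same y with |FR| = 25.1 and R on the +x side, so R = (25.100, 0.0000). A1 meets FR tangentially, so MR is at right angles to FR, so M = R + (0, 12.1) = (25.100, 12.100). Since MD ⟂ DE (tangency), |ME| = √(12.1² + 35.7²) = 37.695 regardless of where D sits on A1. So E lies on both circle(F, 48.47) and circle(M, 37.695); the above-FR intersection is E = (11.231, 47.151). D is the foot of the tangent from E: D = (34.327, 19.928).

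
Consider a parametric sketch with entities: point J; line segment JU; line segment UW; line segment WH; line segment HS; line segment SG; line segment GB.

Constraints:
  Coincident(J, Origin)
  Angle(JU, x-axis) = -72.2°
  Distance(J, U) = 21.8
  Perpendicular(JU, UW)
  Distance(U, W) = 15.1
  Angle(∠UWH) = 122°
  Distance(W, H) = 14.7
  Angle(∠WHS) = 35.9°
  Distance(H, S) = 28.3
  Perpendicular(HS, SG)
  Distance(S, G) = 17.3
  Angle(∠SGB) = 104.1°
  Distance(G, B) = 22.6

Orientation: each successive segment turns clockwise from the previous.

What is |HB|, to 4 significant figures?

23.68

J is at the origin; JU runs at -72.2° with length 21.8, so U = (6.664, -20.76). JU ⟂ UW, so UW runs at -162.2°; with |UW| = 15.1, W = (-7.713, -25.37). ∠UWH = 122.0° gives WH at 139.8° from the x-axis; with |WH| = 14.7, H = (-18.94, -15.88). ∠WHS = 35.9° gives HS at -4.300° from the x-axis; with |HS| = 28.3, S = (9.280, -18.01). HS is perpendicular to SG, so SG runs at -94.30°; with |SG| = 17.3, G = (7.982, -35.26). ∠SGB = 104.1° gives GB at -170.2° from the x-axis; with |GB| = 22.6, B = (-14.29, -39.10). Then |HB| = |B − H| = 23.68.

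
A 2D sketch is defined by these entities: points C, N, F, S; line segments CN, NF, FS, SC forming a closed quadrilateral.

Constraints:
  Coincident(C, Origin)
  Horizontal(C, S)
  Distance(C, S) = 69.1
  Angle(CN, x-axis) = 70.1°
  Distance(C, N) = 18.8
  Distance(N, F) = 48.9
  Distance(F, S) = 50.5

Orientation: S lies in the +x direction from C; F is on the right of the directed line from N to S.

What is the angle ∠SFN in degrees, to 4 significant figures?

81.88°

Checks: |NF| = 48.90 ✓; |FS| = 50.50 ✓.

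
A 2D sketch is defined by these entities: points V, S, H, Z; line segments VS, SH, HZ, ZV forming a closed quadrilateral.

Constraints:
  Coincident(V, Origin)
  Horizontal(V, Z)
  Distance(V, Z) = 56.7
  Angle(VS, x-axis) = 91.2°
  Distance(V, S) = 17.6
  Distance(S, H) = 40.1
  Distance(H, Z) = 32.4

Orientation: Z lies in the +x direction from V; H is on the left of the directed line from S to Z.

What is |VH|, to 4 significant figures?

47.08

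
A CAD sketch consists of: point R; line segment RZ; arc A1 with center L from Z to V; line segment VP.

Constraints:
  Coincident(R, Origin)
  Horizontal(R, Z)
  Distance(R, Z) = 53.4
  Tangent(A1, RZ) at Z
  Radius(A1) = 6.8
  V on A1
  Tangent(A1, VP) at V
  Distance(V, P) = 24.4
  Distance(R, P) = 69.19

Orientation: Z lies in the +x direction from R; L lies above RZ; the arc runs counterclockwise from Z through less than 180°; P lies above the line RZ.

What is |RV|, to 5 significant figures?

60.507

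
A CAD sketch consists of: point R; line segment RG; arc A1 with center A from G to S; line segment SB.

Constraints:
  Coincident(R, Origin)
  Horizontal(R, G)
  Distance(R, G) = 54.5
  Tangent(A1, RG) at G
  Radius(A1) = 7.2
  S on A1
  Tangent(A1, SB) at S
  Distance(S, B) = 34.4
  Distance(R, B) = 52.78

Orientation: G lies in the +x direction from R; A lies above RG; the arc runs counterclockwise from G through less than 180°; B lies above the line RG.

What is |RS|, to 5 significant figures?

61.062

Checks: |AS| = 7.200 ✓; ∠(AS, SB) = 90.00° ✓; |SB| = 34.40 ✓; |RB| = 52.78 ✓.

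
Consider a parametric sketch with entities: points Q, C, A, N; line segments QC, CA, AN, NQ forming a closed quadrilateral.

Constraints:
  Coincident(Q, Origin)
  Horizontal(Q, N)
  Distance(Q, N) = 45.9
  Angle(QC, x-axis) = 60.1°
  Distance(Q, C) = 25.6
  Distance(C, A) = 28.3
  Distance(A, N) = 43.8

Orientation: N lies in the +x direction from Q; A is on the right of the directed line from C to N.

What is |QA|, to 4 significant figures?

4.697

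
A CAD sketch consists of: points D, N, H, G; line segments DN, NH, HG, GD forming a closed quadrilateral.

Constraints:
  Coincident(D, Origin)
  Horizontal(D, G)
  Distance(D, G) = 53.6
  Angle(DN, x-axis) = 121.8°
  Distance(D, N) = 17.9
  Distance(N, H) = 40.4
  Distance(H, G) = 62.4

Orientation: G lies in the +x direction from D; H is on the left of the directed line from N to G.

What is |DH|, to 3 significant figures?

50.1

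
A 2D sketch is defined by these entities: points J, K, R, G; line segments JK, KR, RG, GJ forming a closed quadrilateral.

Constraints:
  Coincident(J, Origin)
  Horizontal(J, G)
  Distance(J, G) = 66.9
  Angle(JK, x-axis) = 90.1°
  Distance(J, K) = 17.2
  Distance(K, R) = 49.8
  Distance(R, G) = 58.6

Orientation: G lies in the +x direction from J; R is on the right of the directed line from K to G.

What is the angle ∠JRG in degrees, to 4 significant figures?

88.33°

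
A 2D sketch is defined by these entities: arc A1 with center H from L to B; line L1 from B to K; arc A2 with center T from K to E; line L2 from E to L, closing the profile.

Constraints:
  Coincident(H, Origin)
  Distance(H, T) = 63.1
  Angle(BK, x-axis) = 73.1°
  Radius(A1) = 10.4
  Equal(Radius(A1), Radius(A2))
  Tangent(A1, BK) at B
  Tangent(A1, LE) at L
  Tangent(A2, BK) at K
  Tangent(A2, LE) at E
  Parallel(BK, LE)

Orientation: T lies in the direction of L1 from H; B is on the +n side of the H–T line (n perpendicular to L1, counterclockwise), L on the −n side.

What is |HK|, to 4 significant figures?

63.95

The slot axis is L1's direction at 73.1°, so u = (cos 73.1°, sin 73.1°) = (0.2907, 0.9568) and n = (−sin 73.1°, cos 73.1°) = (-0.9568, 0.2907). H is at the origin and T lies 63.1 along u from H, so T = 63.1·u = (18.34, 60.37). Tangency of A1 to both parallel lines with radius 10.4 puts B and L at H ± 10.4·n: B = (-9.951, 3.023), L = (9.951, -3.023). Equal radii place K and E the same way about T: K = T + 10.4·n = (8.392, 63.40), E = T − 10.4·n = (28.29, 57.35). Then |HK| = |K − H| = 63.95.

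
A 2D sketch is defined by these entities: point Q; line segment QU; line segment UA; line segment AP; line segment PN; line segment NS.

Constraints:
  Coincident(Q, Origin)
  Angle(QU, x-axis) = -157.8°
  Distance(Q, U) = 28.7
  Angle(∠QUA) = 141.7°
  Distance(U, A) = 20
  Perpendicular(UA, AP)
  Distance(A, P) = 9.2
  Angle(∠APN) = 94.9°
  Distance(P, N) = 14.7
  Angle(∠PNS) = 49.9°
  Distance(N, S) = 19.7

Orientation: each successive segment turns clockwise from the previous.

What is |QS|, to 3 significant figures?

45.7

∠APN = 94.9° gives PN at -11.2° from the x-axis; with |PN| = 14.7, N = (-28.8, 0.686). ∠PNS = 49.9° gives NS at -141° from the x-axis; with |NS| = 19.7, S = (-44.2, -11.6). Then |QS| = |S − Q| = 45.7.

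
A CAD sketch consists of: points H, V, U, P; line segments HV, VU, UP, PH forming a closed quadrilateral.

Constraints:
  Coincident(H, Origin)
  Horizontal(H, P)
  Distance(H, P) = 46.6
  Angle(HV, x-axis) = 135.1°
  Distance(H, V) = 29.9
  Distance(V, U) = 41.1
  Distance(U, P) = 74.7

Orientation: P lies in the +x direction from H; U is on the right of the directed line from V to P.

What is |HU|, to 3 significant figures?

32.2

H is at the origin; H and P share the same y with |HP| = 46.6 and P in +x, so P = (46.6, 0). HV runs at 135.1° with |HV| = 29.9, so V = (-21.2, 21.1). U is determined by |VU| = 41.1 and |UP| = 74.7 together: it lies at the intersection of circle(V, 41.1) and circle(P, 74.7). With |VP| = 71.0, the foot of the radical line on VP is 8.09 from V and the perpendicular offset is √(41.1² − 8.09²) = 40.3. Taking the right-of-VP solution: U = (-25.4, -19.8).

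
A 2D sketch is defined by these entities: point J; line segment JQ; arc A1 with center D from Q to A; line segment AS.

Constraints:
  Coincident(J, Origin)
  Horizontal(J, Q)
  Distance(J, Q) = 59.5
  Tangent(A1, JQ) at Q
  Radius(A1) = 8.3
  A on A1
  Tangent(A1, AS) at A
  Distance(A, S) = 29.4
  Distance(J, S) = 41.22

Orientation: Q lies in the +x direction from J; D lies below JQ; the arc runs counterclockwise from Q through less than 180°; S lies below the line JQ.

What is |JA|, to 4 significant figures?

53.49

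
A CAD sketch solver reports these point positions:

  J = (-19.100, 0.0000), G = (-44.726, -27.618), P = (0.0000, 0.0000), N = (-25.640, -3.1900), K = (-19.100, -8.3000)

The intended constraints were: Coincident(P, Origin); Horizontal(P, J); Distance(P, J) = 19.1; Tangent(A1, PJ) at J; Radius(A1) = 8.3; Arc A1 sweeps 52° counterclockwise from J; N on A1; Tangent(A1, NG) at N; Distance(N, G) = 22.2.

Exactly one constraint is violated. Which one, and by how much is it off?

Distance(N, G) = 22.2 — off by 8.80.

P = (0.00, 0.00) ✓; P.y = 0.00, J.y = 0.00 ✓; |PJ| = 19.10 ✓; ∠(KJ, JP) = 90.00° ✓; |KJ| = 8.300 ✓; bearing(K→N) − bearing(K→J) = 52.00° ✓; |KN| = 8.300 ✓; ∠(KN, NG) = 90.00° ✓; |NG| = 31.00 ✗.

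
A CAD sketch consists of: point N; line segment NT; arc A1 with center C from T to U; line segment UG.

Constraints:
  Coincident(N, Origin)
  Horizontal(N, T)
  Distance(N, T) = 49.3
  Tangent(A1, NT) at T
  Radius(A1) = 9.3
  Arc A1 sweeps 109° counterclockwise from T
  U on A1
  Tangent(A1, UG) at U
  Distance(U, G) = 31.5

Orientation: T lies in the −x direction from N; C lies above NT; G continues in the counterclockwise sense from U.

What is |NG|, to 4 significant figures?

65.96

N is at the origin; NT is horizontal with |NT| = 49.3 and T on the −x side, so T = (-49.30, 0.000). Since A1 is tangent to NT there, CT ⟂ NT, so C = T + (0, 9.3) = (-49.30, 9.300). On A1, T sits at bearing -90° from C; a 109° counterclockwise sweep puts U at bearing 19°, so U = C + 9.3·(cos 19°, sin 19°) = (-40.51, 12.33). Tangency of A1 to UG means the radius CU is perpendicular to UG, so UG runs along (−sin 19°, cos 19°); with |UG| = 31.5, G = (-50.76, 42.11). Then |NG| = |G − N| = 65.96.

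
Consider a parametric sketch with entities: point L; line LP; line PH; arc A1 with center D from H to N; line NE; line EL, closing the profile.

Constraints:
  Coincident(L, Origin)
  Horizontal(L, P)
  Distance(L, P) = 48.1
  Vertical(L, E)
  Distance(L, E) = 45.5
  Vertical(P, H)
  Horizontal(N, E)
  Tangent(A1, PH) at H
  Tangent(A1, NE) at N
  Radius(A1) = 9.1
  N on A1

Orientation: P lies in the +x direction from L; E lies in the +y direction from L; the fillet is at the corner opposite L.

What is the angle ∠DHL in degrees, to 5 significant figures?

37.117°

The virtual corner opposite L is at (48.100, 45.500). Tangency of A1 to PH means the radius DH is perpendicular to PH and since A1 is tangent to NE there, DN ⟂ NE, with radius 9.1, so the center D sits 9.1 in from both sides at D = (39.000, 36.400). That places the tangent points at H = (48.100, 36.400) on PH and N = (39.000, 45.500) on NE. Then cos ∠DHL = HD·HL / (|HD||HL|), giving 37.117°.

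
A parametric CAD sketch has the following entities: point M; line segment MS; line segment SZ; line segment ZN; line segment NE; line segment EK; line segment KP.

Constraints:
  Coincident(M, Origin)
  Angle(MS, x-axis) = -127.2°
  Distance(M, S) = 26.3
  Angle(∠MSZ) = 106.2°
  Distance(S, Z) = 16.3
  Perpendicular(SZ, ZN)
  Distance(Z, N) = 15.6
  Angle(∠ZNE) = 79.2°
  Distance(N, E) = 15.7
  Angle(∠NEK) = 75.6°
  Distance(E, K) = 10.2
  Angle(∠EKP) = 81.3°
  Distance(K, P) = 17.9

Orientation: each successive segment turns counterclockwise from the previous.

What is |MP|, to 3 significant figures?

29.9

M is at the origin; MS runs at -127.2° with length 26.3, so S = (-15.9, -20.9). ∠MSZ = 106.2° gives SZ at -53.4° from the x-axis; with |SZ| = 16.3, Z = (-6.18, -34.0). The perpendicularity gives ZN at right angles to SZ, so ZN runs at 36.6°; with |ZN| = 15.6, N = (6.34, -24.7). ∠ZNE = 79.2° gives NE at 137° from the x-axis; with |NE| = 15.7, E = (-5.22, -14.1). ∠NEK = 75.6° gives EK at -118° from the x-axis; with |EK| = 10.2, K = (-10.0, -23.1). ∠EKP = 81.3° gives KP at -19.5° from the x-axis; with |KP| = 17.9, P = (6.84, -29.1). Then |MP| = |P − M| = 29.9.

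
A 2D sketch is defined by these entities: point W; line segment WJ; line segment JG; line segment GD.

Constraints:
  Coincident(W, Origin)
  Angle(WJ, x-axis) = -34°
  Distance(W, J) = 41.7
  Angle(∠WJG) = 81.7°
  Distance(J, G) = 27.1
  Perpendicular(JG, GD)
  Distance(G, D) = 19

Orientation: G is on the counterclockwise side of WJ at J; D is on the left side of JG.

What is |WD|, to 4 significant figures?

30.66

W is at the origin; WJ runs at -34.0° with length 41.7, so J = 41.7·(cos -34.0°, sin -34.0°) = (34.57, -23.32). ∠WJG = 81.7°, so JG runs at -34.0° + (180° − 81.7°) = 64.30° from the x-axis; with |JG| = 27.1, G = J + 27.1·(cos 64.30°, sin 64.30°) = (46.32, 1.101). JG ⟂ GD; with |GD| = 19.0 on the left of JG, D = G + 19.0·(-0.9011, 0.4337) = (29.20, 9.340). Then |WD| = |D − W| = 30.66.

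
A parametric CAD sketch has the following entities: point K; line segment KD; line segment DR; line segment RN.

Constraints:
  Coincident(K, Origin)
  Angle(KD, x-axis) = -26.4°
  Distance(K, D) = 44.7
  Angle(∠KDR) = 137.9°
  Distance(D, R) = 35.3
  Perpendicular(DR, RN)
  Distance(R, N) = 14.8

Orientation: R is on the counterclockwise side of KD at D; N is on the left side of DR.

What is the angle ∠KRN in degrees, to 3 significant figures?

66.4°

K is at the origin; KD runs at -26.4° with length 44.7, so D = 44.7·(cos -26.4°, sin -26.4°) = (40.0, -19.9). ∠KDR = 137.9°, so DR runs at -26.4° + (180° − 137.9°) = 15.7° from the x-axis; with |DR| = 35.3, R = D + 35.3·(cos 15.7°, sin 15.7°) = (74.0, -10.3). DR ⟂ RN; with |RN| = 14.8 on the left of DR, N = R + 14.8·(-0.271, 0.963) = (70.0, 3.92). Then cos ∠KRN = RK·RN / (|RK||RN|), giving 66.4°.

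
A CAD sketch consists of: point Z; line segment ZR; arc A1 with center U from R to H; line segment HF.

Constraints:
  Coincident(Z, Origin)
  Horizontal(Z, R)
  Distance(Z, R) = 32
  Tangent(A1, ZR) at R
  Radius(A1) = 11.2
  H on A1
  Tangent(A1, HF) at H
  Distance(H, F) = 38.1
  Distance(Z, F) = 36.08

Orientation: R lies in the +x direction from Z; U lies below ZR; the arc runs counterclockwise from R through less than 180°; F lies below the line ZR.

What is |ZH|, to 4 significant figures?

23.31

Checks: Z.y = 0.00, R.y = 0.00 ✓; |UH| = 11.20 ✓; ∠(UH, HF) = 90.00° ✓; |HF| = 38.10 ✓; |ZF| = 36.08 ✓.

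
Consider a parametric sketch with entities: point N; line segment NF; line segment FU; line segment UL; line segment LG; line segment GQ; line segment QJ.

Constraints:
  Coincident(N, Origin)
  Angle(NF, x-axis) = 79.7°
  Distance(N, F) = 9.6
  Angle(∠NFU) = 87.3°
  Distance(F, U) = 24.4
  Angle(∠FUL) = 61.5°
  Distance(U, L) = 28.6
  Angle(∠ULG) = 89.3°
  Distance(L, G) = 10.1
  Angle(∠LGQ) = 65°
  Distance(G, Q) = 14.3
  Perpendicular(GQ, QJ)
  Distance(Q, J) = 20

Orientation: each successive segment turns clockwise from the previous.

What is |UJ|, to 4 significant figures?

28.08

N is at the origin; NF runs at 79.7° with length 9.6, so F = (1.717, 9.445). ∠NFU = 87.3° gives FU at -13.00° from the x-axis; with |FU| = 24.4, U = (25.49, 3.956). ∠FUL = 61.5° gives UL at -131.5° from the x-axis; with |UL| = 28.6, L = (6.540, -17.46). ∠ULG = 89.3° gives LG at 137.8° from the x-axis; with |LG| = 10.1, G = (-0.9419, -10.68). ∠LGQ = 65.0° gives GQ at 22.80° from the x-axis; with |GQ| = 14.3, Q = (12.24, -5.138). GQ ⟂ QJ, so QJ runs at -67.20°; with |QJ| = 20.0, J = (19.99, -23.58). Then |UJ| = |J − U| = 28.08.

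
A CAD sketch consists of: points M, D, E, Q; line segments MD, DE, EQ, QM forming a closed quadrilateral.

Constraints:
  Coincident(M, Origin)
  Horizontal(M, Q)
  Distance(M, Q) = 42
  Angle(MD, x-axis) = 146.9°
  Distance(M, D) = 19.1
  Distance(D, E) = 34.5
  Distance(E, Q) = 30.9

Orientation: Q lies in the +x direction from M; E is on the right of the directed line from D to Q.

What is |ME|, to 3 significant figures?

15.4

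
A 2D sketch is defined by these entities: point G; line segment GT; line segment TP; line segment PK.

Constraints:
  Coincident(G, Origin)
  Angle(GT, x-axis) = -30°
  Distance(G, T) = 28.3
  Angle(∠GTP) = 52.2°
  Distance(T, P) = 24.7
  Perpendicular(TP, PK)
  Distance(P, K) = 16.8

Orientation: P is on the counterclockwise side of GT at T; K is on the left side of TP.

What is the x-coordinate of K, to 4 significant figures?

4.512

∠GTP = 52.2°, so TP runs at -30.0° + (180° − 52.2°) = 97.80° from the x-axis; with |TP| = 24.7, P = T + 24.7·(cos 97.80°, sin 97.80°) = (21.16, 10.32). The perpendicularity gives PK at right angles to TP; with |PK| = 16.8 on the left of TP, K = P + 16.8·(-0.9907, -0.1357) = (4.512, 8.041). So K.x = 4.512.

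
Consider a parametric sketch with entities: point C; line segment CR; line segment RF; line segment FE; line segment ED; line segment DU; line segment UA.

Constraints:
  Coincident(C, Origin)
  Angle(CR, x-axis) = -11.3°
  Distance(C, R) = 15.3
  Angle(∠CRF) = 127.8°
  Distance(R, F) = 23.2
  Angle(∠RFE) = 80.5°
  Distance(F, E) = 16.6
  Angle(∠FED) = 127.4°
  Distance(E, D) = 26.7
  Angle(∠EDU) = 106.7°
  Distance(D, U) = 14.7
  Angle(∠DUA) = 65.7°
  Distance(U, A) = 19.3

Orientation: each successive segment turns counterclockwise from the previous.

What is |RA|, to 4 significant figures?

12.59

∠EDU = 106.7° gives DU at -93.70° from the x-axis; with |DU| = 14.7, U = (-7.216, 2.098). ∠DUA = 65.7° gives UA at 20.60° from the x-axis; with |UA| = 19.3, A = (10.85, 8.888). Then |RA| = |A − R| = 12.59.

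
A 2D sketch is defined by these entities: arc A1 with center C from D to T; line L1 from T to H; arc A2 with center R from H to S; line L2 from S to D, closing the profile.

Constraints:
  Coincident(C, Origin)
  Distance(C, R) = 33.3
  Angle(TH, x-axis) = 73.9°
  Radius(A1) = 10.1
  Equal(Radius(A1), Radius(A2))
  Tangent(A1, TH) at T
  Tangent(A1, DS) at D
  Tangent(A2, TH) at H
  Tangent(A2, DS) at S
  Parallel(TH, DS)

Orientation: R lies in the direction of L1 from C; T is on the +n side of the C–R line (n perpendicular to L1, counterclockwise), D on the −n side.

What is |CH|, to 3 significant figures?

34.8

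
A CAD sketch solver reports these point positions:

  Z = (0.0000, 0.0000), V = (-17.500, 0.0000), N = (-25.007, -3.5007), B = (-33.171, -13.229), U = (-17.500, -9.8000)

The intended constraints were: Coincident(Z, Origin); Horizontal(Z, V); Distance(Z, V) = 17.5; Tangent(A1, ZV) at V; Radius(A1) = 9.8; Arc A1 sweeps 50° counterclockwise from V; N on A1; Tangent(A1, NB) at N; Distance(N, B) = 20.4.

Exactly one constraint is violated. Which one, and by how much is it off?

Distance(N, B) = 20.4 — off by 7.70.

Z = (0.00, 0.00) ✓; Z.y = 0.00, V.y = 0.00 ✓; |ZV| = 17.50 ✓; ∠(UV, VZ) = 90.00° ✓; |UV| = 9.800 ✓; bearing(U→N) − bearing(U→V) = 50.00° ✓; |UN| = 9.800 ✓; ∠(UN, NB) = 90.00° ✓; |NB| = 12.70 ✗.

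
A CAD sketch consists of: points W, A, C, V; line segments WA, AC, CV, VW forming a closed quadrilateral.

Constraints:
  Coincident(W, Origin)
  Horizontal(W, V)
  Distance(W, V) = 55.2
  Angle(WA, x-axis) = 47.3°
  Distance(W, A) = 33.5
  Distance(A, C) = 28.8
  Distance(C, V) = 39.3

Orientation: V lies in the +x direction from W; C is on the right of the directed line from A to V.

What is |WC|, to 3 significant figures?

16.4

W is at the origin; WV is horizontal with |WV| = 55.2 and V in +x, so V = (55.2, 0). WA runs at 47.3° with |WA| = 33.5, so A = (22.7, 24.6). C is determined by |AC| = 28.8 and |CV| = 39.3 together: it lies at the intersection of circle(A, 28.8) and circle(V, 39.3). With |AV| = 40.8, the foot of the radical line on AV is 11.6 from A and the perpendicular offset is √(28.8² − 11.6²) = 26.4. Taking the right-of-AV solution: C = (16.0, -3.40).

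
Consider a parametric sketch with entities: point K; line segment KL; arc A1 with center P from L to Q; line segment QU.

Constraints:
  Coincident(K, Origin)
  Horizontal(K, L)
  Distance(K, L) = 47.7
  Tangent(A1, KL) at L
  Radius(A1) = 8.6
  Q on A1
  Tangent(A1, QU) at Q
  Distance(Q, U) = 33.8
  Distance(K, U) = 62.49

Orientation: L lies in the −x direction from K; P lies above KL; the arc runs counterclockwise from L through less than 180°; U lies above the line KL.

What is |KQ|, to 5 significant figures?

40.497

Checks: |PQ| = 8.600 ✓; ∠(PQ, QU) = 90.00° ✓; |QU| = 33.80 ✓; |KU| = 62.49 ✓.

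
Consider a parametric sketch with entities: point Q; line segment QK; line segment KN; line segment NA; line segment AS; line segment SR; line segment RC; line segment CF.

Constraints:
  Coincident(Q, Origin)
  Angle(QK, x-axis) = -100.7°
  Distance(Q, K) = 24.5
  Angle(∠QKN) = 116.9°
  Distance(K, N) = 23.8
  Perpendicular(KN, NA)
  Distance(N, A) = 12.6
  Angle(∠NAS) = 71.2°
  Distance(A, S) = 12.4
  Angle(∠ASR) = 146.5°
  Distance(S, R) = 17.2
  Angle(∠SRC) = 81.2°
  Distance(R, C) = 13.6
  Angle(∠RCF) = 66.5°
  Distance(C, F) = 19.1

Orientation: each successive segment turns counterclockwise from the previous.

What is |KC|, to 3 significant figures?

17.7

Q is at the origin; QK runs at -100.7° with length 24.5, so K = (-4.55, -24.1). ∠QKN = 116.9° gives KN at -37.6° from the x-axis; with |KN| = 23.8, N = (14.3, -38.6). The perpendicularity gives NA at right angles to KN, so NA runs at 52.4°; with |NA| = 12.6, A = (22.0, -28.6). ∠NAS = 71.2° gives AS at 161° from the x-axis; with |AS| = 12.4, S = (10.3, -24.6). ∠ASR = 146.5° gives SR at -165° from the x-axis; with |SR| = 17.2, R = (-6.38, -29.0). ∠SRC = 81.2° gives RC at -66.5° from the x-axis; with |RC| = 13.6, C = (-0.957, -41.5). Then |KC| = |C − K| = 17.7.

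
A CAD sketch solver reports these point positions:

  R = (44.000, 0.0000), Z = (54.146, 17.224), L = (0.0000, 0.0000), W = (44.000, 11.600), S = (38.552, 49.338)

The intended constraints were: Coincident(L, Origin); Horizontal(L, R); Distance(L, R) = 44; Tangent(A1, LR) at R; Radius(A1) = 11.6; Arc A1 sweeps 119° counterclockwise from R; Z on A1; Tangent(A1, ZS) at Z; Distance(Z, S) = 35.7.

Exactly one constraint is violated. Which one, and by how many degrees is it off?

Tangent(A1, ZS) at Z — off by 3.10°.

L = (0.00, 0.00) ✓; L.y = 0.00, R.y = 0.00 ✓; |LR| = 44.00 ✓; ∠(WR, RL) = 90.00° ✓; |WR| = 11.60 ✓; bearing(W→Z) − bearing(W→R) = 119.0° ✓; |WZ| = 11.60 ✓; ∠(WZ, ZS) = 93.10° ✗; |ZS| = 35.70 ✓.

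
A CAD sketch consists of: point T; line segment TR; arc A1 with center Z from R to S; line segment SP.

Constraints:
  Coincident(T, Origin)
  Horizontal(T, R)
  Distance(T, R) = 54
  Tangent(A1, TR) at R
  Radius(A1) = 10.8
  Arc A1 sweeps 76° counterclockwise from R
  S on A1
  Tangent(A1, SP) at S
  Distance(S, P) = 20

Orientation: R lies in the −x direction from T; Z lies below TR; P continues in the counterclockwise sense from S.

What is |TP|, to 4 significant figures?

74.61

On A1, R sits at bearing 90° from Z; a 76° counterclockwise sweep puts S at bearing 166°, so S = Z + 10.8·(cos 166°, sin 166°) = (-64.48, -8.187). Tangency of A1 to SP means the radius ZS is perpendicular to SP, so SP runs along (−sin 166°, cos 166°); with |SP| = 20.0, P = (-69.32, -27.59). Then |TP| = |P − T| = 74.61.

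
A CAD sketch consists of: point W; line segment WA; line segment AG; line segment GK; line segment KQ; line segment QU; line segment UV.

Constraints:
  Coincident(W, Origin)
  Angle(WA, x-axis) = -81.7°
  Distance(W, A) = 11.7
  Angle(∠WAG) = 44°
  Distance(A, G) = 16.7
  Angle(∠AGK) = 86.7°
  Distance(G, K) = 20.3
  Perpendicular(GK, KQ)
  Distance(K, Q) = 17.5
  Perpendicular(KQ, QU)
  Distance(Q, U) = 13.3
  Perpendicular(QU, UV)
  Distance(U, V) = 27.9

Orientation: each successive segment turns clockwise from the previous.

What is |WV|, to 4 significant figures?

18.27

KQ ⟂ QU, so QU runs at -131.0°; with |QU| = 13.3, U = (6.275, -7.563). QU is perpendicular to UV, so UV runs at 139.0°; with |UV| = 27.9, V = (-14.78, 10.74). Then |WV| = |V − W| = 18.27.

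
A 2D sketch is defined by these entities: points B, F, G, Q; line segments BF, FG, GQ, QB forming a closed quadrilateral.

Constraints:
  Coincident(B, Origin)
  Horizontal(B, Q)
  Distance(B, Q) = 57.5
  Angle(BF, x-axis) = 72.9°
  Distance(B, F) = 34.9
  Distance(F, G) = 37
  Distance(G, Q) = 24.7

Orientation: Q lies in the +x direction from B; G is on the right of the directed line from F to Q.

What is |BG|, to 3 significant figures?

33.5

Checks: |FG| = 37.00 ✓; |GQ| = 24.70 ✓.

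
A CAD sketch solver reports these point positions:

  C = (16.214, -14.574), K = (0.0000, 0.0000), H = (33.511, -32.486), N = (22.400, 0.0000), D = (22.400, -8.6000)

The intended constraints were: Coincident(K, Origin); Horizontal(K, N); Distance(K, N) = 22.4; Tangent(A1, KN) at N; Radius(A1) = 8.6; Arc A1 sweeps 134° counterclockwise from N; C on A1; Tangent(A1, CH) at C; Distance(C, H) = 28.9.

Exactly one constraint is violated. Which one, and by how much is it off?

Distance(C, H) = 28.9 — off by 4.00.

K = (0.00, 0.00) ✓; K.y = 0.00, N.y = 0.00 ✓; |KN| = 22.40 ✓; ∠(DN, NK) = 90.00° ✓; |DN| = 8.600 ✓; bearing(D→C) − bearing(D→N) = 134.0° ✓; |DC| = 8.600 ✓; ∠(DC, CH) = 90.00° ✓; |CH| = 24.90 ✗.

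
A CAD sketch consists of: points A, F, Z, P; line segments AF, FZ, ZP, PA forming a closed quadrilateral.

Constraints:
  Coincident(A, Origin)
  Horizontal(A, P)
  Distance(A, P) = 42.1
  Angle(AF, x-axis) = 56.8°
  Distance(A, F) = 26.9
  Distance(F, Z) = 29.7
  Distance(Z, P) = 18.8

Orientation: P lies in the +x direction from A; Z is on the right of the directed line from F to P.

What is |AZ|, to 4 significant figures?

24.82

Checks: |FZ| = 29.70 ✓; |ZP| = 18.80 ✓.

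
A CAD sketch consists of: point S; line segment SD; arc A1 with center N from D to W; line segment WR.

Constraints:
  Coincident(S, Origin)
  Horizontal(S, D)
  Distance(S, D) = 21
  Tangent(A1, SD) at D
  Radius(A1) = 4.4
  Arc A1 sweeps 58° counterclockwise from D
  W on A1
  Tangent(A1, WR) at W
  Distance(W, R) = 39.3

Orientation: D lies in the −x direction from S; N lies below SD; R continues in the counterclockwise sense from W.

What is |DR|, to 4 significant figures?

43.08

On A1, D sits at bearing 90° from N; a 58° counterclockwise sweep puts W at bearing 148°, so W = N + 4.4·(cos 148°, sin 148°) = (-24.73, -2.068). Tangency of A1 to WR means the radius NW is perpendicular to WR, so WR runs along (−sin 148°, cos 148°); with |WR| = 39.3, R = (-45.56, -35.40). Then |DR| = |R − D| = 43.08.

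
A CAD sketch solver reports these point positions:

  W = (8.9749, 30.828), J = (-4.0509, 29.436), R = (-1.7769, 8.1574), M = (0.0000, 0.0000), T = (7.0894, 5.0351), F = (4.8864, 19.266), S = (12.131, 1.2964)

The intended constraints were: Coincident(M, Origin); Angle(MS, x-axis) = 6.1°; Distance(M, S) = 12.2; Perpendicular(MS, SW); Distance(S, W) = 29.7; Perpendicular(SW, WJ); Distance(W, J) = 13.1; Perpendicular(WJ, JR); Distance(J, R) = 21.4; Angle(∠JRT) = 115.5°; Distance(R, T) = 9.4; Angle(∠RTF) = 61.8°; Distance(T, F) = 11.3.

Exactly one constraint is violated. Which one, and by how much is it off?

Distance(T, F) = 11.3 — off by 3.10.

M = (0.00, 0.00) ✓; MS at 6.100° ✓; |MS| = 12.20 ✓; ∠(MS, SW) = 90.00° ✓; |SW| = 29.70 ✓; ∠(SW, WJ) = 90.00° ✓; |WJ| = 13.10 ✓; ∠(WJ, JR) = 90.00° ✓; |JR| = 21.40 ✓; ∠JRT = 115.5° ✓; |RT| = 9.400 ✓; ∠RTF = 61.80° ✓; |TF| = 14.40 ✗.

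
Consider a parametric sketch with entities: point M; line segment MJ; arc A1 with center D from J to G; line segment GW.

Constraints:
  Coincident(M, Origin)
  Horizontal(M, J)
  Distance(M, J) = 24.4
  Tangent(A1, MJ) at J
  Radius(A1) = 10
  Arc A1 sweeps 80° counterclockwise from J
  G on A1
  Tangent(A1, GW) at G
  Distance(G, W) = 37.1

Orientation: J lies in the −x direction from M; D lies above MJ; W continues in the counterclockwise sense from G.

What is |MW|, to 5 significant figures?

45.528

M is at the origin; M and J share the same y with |MJ| = 24.4 and J on the −x side, so J = (-24.400, 0.0000). The tangent condition forces DJ to be normal to MJ, so D = J + (0, 10) = (-24.400, 10.000). On A1, J sits at bearing -90° from D; an 80° counterclockwise sweep puts G at bearing -10°, so G = D + 10.0·(cos -10°, sin -10°) = (-14.552, 8.2635). Since A1 is tangent to GW there, DG ⟂ GW, so GW runs along (−sin -10°, cos -10°); with |GW| = 37.1, W = (-8.1096, 44.800). Then |MW| = |W − M| = 45.528.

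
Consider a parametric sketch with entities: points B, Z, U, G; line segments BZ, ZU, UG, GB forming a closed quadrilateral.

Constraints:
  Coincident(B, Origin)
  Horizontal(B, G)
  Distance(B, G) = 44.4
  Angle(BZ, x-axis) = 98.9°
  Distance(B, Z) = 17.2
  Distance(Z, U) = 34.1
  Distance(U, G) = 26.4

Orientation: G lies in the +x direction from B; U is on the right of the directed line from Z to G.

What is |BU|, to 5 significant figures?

21.468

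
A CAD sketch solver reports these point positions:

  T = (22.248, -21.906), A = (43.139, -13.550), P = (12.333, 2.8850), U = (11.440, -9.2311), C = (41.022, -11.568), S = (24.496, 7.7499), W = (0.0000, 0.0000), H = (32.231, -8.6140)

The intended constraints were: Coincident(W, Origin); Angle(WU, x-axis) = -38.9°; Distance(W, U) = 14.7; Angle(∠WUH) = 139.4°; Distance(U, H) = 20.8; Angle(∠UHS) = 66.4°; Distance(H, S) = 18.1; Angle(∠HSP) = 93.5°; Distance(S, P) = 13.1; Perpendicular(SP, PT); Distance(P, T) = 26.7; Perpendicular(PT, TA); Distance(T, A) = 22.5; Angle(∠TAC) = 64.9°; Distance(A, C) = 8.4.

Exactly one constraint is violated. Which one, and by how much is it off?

Distance(A, C) = 8.4 — off by 5.50.

W = (0.00, 0.00) ✓; WU at -38.90° ✓; |WU| = 14.70 ✓; ∠WUH = 139.4° ✓; |UH| = 20.80 ✓; ∠UHS = 66.40° ✓; |HS| = 18.10 ✓; ∠HSP = 93.50° ✓; |SP| = 13.10 ✓; ∠(SP, PT) = 90.00° ✓; |PT| = 26.70 ✓; ∠(PT, TA) = 90.00° ✓; |TA| = 22.50 ✓; ∠TAC = 64.91° ✓; |AC| = 2.900 ✗.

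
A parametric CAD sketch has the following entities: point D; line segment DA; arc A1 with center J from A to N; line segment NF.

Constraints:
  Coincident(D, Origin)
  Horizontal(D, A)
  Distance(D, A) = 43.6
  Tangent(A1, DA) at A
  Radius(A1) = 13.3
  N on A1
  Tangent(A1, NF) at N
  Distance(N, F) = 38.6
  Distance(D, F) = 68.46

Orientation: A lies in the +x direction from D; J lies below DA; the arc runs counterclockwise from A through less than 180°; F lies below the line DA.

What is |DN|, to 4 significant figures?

35.29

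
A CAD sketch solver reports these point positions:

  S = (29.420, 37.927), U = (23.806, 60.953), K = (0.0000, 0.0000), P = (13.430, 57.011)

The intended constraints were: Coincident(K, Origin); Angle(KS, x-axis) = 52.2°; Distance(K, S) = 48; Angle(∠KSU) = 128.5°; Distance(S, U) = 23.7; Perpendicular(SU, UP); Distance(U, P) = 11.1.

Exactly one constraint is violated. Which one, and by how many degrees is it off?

Perpendicular(SU, UP) — off by 7.10°.

K = (0.00, 0.00) ✓; KS at 52.20° ✓; |KS| = 48.00 ✓; ∠KSU = 128.5° ✓; |SU| = 23.70 ✓; ∠(SU, UP) = 97.10° ✗; |UP| = 11.10 ✓.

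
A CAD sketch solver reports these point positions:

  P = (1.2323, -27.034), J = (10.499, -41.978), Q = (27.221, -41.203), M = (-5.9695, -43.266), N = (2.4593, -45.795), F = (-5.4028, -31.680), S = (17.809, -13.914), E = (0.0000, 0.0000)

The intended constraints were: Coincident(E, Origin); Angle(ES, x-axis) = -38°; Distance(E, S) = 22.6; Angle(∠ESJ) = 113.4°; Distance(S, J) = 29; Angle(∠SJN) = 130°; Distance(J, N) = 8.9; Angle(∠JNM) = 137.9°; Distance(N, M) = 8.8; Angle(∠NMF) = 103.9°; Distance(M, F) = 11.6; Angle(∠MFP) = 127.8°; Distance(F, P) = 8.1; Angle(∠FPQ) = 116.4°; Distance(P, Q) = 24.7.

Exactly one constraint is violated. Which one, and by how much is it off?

Distance(P, Q) = 24.7 — off by 4.90.

E = (0.00, 0.00) ✓; ES at -38.00° ✓; |ES| = 22.60 ✓; ∠ESJ = 113.4° ✓; |SJ| = 29.00 ✓; ∠SJN = 130.0° ✓; |JN| = 8.900 ✓; ∠JNM = 137.9° ✓; |NM| = 8.800 ✓; ∠NMF = 103.9° ✓; |MF| = 11.60 ✓; ∠MFP = 127.8° ✓; |FP| = 8.100 ✓; ∠FPQ = 116.4° ✓; |PQ| = 29.60 ✗.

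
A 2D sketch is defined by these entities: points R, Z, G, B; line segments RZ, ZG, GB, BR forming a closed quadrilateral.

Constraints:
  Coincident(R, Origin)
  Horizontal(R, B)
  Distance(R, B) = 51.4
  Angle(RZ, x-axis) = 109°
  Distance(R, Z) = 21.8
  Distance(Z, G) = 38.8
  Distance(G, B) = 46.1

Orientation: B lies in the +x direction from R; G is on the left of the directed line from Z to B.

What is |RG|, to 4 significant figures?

47.53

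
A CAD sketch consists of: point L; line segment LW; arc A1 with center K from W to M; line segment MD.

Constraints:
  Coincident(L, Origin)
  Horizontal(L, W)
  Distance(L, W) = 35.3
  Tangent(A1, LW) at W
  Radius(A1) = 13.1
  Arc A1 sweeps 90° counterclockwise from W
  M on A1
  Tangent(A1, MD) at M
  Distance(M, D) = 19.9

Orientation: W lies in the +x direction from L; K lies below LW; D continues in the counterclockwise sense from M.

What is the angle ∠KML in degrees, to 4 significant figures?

149.5°

L is at the origin; L and W share the same y with |LW| = 35.3 and W on the +x side, so W = (35.30, 0.000). The tangent condition forces KW to be normal to LW, so K = W + (0, -13.1) = (35.30, -13.10). On A1, W sits at bearing 90° from K; a 90° counterclockwise sweep puts M at bearing 180°, so M = K + 13.1·(cos 180°, sin 180°) = (22.20, -13.10). Then cos ∠KML = MK·ML / (|MK||ML|), giving 149.5°.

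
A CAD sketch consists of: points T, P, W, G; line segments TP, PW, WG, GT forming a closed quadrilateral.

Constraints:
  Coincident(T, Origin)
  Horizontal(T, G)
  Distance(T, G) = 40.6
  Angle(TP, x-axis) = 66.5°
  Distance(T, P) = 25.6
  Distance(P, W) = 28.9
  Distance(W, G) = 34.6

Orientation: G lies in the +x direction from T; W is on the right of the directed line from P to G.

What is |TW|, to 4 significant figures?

8.218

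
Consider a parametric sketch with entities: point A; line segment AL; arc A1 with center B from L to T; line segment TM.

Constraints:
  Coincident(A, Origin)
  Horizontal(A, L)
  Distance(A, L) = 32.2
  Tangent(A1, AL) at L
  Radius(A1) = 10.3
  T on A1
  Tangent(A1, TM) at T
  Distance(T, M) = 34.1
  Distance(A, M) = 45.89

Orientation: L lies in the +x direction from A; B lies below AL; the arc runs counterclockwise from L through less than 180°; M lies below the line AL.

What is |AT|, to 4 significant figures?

23.71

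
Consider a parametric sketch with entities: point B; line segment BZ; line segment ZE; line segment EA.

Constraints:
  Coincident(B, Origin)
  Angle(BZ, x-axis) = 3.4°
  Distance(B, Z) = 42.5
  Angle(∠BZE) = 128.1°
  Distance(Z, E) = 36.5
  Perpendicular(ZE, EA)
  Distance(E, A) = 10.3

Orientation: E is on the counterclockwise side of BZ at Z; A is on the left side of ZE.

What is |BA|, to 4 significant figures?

66.86

B is at the origin; BZ runs at 3.4° with length 42.5, so Z = 42.5·(cos 3.4°, sin 3.4°) = (42.43, 2.521). ∠BZE = 128.1°, so ZE runs at 3.4° + (180° − 128.1°) = 55.30° from the x-axis; with |ZE| = 36.5, E = Z + 36.5·(cos 55.30°, sin 55.30°) = (63.20, 32.53). The perpendicularity gives EA at right angles to ZE; with |EA| = 10.3 on the left of ZE, A = E + 10.3·(-0.8221, 0.5693) = (54.74, 38.39). Then |BA| = |A − B| = 66.86.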